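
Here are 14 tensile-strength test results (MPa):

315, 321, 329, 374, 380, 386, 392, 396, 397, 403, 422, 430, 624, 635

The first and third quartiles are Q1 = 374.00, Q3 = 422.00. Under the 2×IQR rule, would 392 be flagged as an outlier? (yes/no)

no

IQR = Q3 − Q1 = 422.00 − 374.00 = 48.00.
Lower fence = Q1 − 2·IQR = 374.00 − 96.00 = 278.00.
Upper fence = Q3 + 2·IQR = 422.00 + 96.00 = 518.00.
392 lies within [278.00, 518.00].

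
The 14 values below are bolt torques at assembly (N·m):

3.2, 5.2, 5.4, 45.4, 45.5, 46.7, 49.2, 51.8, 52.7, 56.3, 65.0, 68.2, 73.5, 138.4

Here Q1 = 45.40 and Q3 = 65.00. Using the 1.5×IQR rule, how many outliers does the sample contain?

4

IQR = 19.60; fences at 45.40 − 29.40 = 16.00 and 65.00 + 29.40 = 94.40.
Outside the cutoffs: 3.2, 5.2, 5.4, 138.4.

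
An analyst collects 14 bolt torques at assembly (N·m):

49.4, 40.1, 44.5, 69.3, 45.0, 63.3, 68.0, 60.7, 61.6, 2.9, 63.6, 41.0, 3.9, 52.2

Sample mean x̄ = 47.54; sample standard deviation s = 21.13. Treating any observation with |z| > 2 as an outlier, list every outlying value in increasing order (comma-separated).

2.9, 3.9

Cutoffs at x̄ ± 2s: 47.54 ± 2·21.13 = [5.28, 89.80].
2.9: z = -2.11, |z| > 2 → outlier.
3.9: z = -2.07, |z| > 2 → outlier.
Every other value lies within [5.28, 89.80].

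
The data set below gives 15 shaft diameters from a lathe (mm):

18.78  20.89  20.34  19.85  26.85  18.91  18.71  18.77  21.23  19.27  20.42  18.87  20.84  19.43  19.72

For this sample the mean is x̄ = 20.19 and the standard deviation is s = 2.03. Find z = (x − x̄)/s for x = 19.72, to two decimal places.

-0.23

z = (19.72 − 20.19) / 2.03 = -0.23.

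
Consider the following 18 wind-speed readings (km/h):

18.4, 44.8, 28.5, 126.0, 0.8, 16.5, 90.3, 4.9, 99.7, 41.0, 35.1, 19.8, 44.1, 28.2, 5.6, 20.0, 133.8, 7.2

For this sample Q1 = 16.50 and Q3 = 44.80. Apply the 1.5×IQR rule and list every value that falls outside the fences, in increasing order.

90.3, 99.7, 126.0, 133.8

IQR = Q3 − Q1 = 44.80 − 16.50 = 28.30.
Lower fence = Q1 − 1.5·IQR = 16.50 − 42.45 = -25.95.
Upper fence = Q3 + 1.5·IQR = 44.80 + 42.45 = 87.25.
90.3 > 87.25 → outlier.
99.7 > 87.25 → outlier.
126.0 > 87.25 → outlier.
133.8 > 87.25 → outlier.
All remaining values lie within [-25.95, 87.25].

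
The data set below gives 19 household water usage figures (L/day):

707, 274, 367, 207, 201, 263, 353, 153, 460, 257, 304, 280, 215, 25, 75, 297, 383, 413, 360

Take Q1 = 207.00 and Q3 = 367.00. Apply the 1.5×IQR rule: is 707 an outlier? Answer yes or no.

yes

IQR = Q3 − Q1 = 367.00 − 207.00 = 160.00.
Lower fence = Q1 − 1.5·IQR = 207.00 − 240.00 = -33.00.
Upper fence = Q3 + 1.5·IQR = 367.00 + 240.00 = 607.00.
707 lies above the upper fence.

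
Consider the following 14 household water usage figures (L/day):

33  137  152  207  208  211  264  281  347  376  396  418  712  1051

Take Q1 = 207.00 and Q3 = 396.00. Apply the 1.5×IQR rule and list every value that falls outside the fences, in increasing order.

712, 1051

IQR = Q3 − Q1 = 396.00 − 207.00 = 189.00.
Lower fence = Q1 − 1.5·IQR = 207.00 − 283.50 = -76.50.
Upper fence = Q3 + 1.5·IQR = 396.00 + 283.50 = 679.50.
712 > 679.50 → outlier.
1051 > 679.50 → outlier.
All remaining values lie within [-76.50, 679.50].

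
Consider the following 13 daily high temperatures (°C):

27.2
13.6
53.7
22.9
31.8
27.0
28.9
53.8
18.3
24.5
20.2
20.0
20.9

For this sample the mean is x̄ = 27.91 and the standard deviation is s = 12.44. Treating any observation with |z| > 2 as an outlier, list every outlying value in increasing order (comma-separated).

53.7, 53.8

Cutoffs at x̄ ± 2s: 27.91 ± 2·12.44 = [3.03, 52.79].
53.7: z = 2.07, |z| > 2 → outlier.
53.8: z = 2.08, |z| > 2 → outlier.
Every other value lies within [3.03, 52.79].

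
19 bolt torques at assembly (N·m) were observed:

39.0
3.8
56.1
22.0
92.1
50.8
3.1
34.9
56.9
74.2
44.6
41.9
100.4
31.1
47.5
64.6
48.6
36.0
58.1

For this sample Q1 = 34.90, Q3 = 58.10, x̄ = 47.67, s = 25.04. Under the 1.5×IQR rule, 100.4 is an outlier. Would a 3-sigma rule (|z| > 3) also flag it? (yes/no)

z = (100.4 − 47.67) / 25.04 = 2.11.
|z| = 2.11 ≤ 3.

no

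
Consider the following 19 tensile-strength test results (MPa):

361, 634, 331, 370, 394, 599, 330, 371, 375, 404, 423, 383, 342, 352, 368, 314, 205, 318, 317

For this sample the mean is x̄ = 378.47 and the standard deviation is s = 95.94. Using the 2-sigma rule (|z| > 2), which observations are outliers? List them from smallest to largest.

599, 634

Cutoffs at x̄ ± 2s: 378.47 ± 2·95.94 = [186.59, 570.35].
599: z = 2.30, |z| > 2 → outlier.
634: z = 2.66, |z| > 2 → outlier.
Every other value lies within [186.59, 570.35].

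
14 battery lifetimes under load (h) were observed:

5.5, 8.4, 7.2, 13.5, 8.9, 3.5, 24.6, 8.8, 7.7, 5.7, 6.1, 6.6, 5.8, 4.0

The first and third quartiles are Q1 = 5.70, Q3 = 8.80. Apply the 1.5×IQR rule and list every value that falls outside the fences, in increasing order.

IQR = Q3 − Q1 = 8.80 − 5.70 = 3.10.
Lower fence = Q1 − 1.5·IQR = 5.70 − 4.65 = 1.05.
Upper fence = Q3 + 1.5·IQR = 8.80 + 4.65 = 13.45.
13.5 > 13.45 → outlier.
24.6 > 13.45 → outlier.
All remaining values lie within [1.05, 13.45].

13.5, 24.6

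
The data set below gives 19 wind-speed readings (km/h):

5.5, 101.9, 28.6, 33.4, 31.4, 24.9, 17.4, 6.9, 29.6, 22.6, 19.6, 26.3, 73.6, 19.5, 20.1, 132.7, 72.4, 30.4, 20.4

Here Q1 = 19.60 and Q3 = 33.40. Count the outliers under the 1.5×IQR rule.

4

IQR = 13.80; fences at 19.60 − 20.70 = -1.10 and 33.40 + 20.70 = 54.10.
Outside the cutoffs: 72.4, 73.6, 101.9, 132.7.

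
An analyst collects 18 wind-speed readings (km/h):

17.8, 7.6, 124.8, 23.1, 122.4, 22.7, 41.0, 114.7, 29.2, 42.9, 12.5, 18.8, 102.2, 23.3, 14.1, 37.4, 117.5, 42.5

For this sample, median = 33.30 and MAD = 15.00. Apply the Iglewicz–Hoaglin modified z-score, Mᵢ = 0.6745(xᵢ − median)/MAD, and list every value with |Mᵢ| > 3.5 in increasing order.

|Mᵢ| > 3.5 ⇔ |xᵢ − 33.30| > 3.5·15.00/0.6745 = 77.84.
So outliers lie outside [-44.54, 111.14].
114.7: M = 3.66 → outlier.
117.5: M = 3.79 → outlier.
122.4: M = 4.01 → outlier.
124.8: M = 4.11 → outlier.

114.7, 117.5, 122.4, 124.8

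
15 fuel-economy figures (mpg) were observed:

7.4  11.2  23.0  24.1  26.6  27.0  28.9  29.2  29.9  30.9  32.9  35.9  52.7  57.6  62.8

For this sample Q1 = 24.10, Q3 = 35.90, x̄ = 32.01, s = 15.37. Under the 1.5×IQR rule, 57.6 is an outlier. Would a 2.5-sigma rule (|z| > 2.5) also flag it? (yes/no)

z = (57.6 − 32.01) / 15.37 = 1.66.
|z| = 1.66 ≤ 2.5.

no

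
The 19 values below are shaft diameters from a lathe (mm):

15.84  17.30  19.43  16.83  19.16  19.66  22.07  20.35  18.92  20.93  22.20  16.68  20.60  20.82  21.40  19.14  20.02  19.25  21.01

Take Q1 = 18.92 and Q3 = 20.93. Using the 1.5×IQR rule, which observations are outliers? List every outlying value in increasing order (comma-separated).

15.84

IQR = Q3 − Q1 = 20.93 − 18.92 = 2.01.
Lower fence = Q1 − 1.5·IQR = 18.92 − 3.015 = 15.905.
Upper fence = Q3 + 1.5·IQR = 20.93 + 3.015 = 23.945.
15.84 < 15.905 → outlier.
All remaining values lie within [15.905, 23.945].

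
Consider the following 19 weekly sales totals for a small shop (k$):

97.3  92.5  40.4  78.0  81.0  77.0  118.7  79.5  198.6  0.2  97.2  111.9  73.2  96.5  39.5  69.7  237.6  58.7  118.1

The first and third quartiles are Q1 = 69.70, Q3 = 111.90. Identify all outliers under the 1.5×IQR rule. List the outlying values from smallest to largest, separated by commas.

IQR = Q3 − Q1 = 111.90 − 69.70 = 42.20.
Lower fence = Q1 − 1.5·IQR = 69.70 − 63.30 = 6.40.
Upper fence = Q3 + 1.5·IQR = 111.90 + 63.30 = 175.20.
0.2 < 6.40 → outlier.
198.6 > 175.20 → outlier.
237.6 > 175.20 → outlier.
All remaining values lie within [6.40, 175.20].

0.2, 198.6, 237.6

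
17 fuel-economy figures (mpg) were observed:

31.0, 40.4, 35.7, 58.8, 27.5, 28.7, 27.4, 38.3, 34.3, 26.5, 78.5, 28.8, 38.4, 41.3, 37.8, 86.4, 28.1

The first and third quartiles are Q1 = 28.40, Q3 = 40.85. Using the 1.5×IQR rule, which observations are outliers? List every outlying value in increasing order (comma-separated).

78.5, 86.4

IQR = Q3 − Q1 = 40.85 − 28.40 = 12.45.
Lower fence = Q1 − 1.5·IQR = 28.40 − 18.675 = 9.725.
Upper fence = Q3 + 1.5·IQR = 40.85 + 18.675 = 59.525.
78.5 > 59.525 → outlier.
86.4 > 59.525 → outlier.
All remaining values lie within [9.725, 59.525].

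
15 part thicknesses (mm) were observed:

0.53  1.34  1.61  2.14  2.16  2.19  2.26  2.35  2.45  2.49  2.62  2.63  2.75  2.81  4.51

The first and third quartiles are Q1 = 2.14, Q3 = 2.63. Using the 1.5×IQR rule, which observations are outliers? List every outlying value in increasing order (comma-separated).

0.53, 1.34, 4.51

IQR = Q3 − Q1 = 2.63 − 2.14 = 0.49.
Lower fence = Q1 − 1.5·IQR = 2.14 − 0.735 = 1.405.
Upper fence = Q3 + 1.5·IQR = 2.63 + 0.735 = 3.365.
0.53 < 1.405 → outlier.
1.34 < 1.405 → outlier.
4.51 > 3.365 → outlier.
All remaining values lie within [1.405, 3.365].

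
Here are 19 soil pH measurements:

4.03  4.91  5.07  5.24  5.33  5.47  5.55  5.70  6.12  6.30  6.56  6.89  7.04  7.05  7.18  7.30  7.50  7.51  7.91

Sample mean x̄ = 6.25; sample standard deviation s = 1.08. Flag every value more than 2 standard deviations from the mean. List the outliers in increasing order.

Cutoffs at x̄ ± 2s: 6.25 ± 2·1.08 = [4.09, 8.41].
4.03: z = -2.06, |z| > 2 → outlier.
Every other value lies within [4.09, 8.41].

4.03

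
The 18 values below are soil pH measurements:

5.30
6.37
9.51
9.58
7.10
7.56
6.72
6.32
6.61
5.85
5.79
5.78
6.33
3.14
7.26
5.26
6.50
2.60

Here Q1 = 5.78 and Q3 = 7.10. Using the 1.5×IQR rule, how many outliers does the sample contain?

IQR = 1.32; fences at 5.78 − 1.98 = 3.80 and 7.10 + 1.98 = 9.08.
Outside the cutoffs: 2.60, 3.14, 9.51, 9.58.

4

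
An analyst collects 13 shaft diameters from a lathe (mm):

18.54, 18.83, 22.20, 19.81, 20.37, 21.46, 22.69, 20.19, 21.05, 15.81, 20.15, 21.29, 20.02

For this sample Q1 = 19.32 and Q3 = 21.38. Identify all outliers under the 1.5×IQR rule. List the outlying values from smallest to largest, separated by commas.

IQR = Q3 − Q1 = 21.38 − 19.32 = 2.06.
Lower fence = Q1 − 1.5·IQR = 19.32 − 3.09 = 16.23.
Upper fence = Q3 + 1.5·IQR = 21.38 + 3.09 = 24.47.
15.81 < 16.23 → outlier.
All remaining values lie within [16.23, 24.47].

15.81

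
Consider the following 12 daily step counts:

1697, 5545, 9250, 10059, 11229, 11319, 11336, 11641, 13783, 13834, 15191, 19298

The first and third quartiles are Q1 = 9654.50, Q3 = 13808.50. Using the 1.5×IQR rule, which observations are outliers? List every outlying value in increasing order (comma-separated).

IQR = Q3 − Q1 = 13808.50 − 9654.50 = 4154.00.
Lower fence = Q1 − 1.5·IQR = 9654.50 − 6231.00 = 3423.50.
Upper fence = Q3 + 1.5·IQR = 13808.50 + 6231.00 = 20039.50.
1697 < 3423.50 → outlier.
All remaining values lie within [3423.50, 20039.50].

1697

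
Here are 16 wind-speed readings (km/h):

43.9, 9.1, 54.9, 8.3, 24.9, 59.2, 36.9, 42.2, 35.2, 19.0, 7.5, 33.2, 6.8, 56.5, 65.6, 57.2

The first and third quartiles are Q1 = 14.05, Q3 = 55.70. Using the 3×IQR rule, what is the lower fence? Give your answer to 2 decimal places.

-110.90

IQR = Q3 − Q1 = 55.70 − 14.05 = 41.65.
Lower fence = Q1 − 3·IQR = 14.05 − 124.95 = -110.90.
Upper fence = Q3 + 3·IQR = 55.70 + 124.95 = 180.65.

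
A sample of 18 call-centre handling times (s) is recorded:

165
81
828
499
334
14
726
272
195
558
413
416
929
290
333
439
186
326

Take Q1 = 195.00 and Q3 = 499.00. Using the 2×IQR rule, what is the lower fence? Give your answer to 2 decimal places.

IQR = Q3 − Q1 = 499.00 − 195.00 = 304.00.
Lower fence = Q1 − 2·IQR = 195.00 − 608.00 = -413.00.
Upper fence = Q3 + 2·IQR = 499.00 + 608.00 = 1107.00.

-413.00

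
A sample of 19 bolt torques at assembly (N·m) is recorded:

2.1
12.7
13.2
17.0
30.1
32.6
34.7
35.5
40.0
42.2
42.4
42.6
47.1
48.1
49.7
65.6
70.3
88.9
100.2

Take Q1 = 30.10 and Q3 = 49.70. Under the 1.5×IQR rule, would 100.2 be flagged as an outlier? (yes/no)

yes

IQR = Q3 − Q1 = 49.70 − 30.10 = 19.60.
Lower fence = Q1 − 1.5·IQR = 30.10 − 29.40 = 0.70.
Upper fence = Q3 + 1.5·IQR = 49.70 + 29.40 = 79.10.
100.2 lies above the upper fence.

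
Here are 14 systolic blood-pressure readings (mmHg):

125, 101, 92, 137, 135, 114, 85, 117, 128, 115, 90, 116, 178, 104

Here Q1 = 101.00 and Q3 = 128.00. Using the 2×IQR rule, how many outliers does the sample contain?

IQR = 27.00; fences at 101.00 − 54.00 = 47.00 and 128.00 + 54.00 = 182.00.
Every value lies within the cutoffs.

0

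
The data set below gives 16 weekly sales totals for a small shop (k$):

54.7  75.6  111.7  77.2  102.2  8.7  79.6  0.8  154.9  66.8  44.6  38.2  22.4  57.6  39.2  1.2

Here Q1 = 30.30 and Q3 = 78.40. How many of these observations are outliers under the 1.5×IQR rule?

IQR = 48.10; fences at 30.30 − 72.15 = -41.85 and 78.40 + 72.15 = 150.55.
Outside the cutoffs: 154.9.

1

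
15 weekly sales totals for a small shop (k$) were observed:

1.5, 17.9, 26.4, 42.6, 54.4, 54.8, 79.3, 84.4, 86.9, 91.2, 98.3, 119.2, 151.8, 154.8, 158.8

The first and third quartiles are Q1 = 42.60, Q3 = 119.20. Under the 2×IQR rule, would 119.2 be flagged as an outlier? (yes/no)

IQR = Q3 − Q1 = 119.20 − 42.60 = 76.60.
Lower fence = Q1 − 2·IQR = 42.60 − 153.20 = -110.60.
Upper fence = Q3 + 2·IQR = 119.20 + 153.20 = 272.40.
119.2 lies within [-110.60, 272.40].

no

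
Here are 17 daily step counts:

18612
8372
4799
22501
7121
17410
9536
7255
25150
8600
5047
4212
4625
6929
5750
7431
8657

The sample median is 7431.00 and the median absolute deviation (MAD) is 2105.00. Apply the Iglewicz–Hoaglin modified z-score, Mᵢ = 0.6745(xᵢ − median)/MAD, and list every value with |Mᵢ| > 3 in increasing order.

|Mᵢ| > 3 ⇔ |xᵢ − 7431.00| > 3·2105.00/0.6745 = 9362.49.
So outliers lie outside [-1931.49, 16793.49].
17410: M = 3.20 → outlier.
18612: M = 3.58 → outlier.
22501: M = 4.83 → outlier.
25150: M = 5.68 → outlier.

17410, 18612, 22501, 25150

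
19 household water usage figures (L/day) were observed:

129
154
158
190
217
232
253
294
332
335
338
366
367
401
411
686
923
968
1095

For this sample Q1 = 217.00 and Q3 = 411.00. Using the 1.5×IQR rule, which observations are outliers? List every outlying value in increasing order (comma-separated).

923, 968, 1095

IQR = Q3 − Q1 = 411.00 − 217.00 = 194.00.
Lower fence = Q1 − 1.5·IQR = 217.00 − 291.00 = -74.00.
Upper fence = Q3 + 1.5·IQR = 411.00 + 291.00 = 702.00.
923 > 702.00 → outlier.
968 > 702.00 → outlier.
1095 > 702.00 → outlier.
All remaining values lie within [-74.00, 702.00].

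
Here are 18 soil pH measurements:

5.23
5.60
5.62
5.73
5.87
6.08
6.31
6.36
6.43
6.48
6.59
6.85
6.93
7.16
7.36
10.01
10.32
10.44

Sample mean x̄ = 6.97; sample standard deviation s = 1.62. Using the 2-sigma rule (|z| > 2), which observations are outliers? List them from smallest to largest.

10.32, 10.44

Cutoffs at x̄ ± 2s: 6.97 ± 2·1.62 = [3.73, 10.21].
10.32: z = 2.07, |z| > 2 → outlier.
10.44: z = 2.14, |z| > 2 → outlier.
Every other value lies within [3.73, 10.21].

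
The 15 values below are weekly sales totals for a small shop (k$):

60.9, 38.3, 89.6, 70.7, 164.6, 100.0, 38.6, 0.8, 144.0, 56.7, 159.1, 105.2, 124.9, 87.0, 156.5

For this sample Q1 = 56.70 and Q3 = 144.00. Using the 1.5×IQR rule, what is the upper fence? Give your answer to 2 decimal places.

IQR = Q3 − Q1 = 144.00 − 56.70 = 87.30.
Lower fence = Q1 − 1.5·IQR = 56.70 − 130.95 = -74.25.
Upper fence = Q3 + 1.5·IQR = 144.00 + 130.95 = 274.95.

274.95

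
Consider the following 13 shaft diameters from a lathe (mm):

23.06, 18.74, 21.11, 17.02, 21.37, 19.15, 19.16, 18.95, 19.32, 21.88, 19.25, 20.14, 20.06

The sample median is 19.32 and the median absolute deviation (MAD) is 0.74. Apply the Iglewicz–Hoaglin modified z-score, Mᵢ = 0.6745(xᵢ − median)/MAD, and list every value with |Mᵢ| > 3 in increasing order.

23.06

|Mᵢ| > 3 ⇔ |xᵢ − 19.32| > 3·0.74/0.6745 = 3.29.
So outliers lie outside [16.03, 22.61].
23.06: M = 3.41 → outlier.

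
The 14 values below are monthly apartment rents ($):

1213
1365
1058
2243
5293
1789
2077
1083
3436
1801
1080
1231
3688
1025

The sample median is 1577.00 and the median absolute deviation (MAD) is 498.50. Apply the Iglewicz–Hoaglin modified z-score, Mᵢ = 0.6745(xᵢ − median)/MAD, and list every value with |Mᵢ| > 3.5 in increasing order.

5293

|Mᵢ| > 3.5 ⇔ |xᵢ − 1577.00| > 3.5·498.50/0.6745 = 2586.73.
So outliers lie outside [-1009.73, 4163.73].
5293: M = 5.03 → outlier.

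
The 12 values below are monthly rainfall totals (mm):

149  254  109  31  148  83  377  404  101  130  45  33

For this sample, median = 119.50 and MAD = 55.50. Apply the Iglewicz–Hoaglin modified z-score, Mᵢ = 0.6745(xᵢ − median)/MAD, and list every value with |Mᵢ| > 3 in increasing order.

|Mᵢ| > 3 ⇔ |xᵢ − 119.50| > 3·55.50/0.6745 = 246.85.
So outliers lie outside [-127.35, 366.35].
377: M = 3.13 → outlier.
404: M = 3.46 → outlier.

377, 404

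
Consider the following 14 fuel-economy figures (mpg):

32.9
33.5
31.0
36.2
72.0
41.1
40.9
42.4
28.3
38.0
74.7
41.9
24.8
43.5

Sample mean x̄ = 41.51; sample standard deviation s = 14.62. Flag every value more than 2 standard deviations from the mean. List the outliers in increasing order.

72.0, 74.7

Cutoffs at x̄ ± 2s: 41.51 ± 2·14.62 = [12.27, 70.75].
72.0: z = 2.09, |z| > 2 → outlier.
74.7: z = 2.27, |z| > 2 → outlier.
Every other value lies within [12.27, 70.75].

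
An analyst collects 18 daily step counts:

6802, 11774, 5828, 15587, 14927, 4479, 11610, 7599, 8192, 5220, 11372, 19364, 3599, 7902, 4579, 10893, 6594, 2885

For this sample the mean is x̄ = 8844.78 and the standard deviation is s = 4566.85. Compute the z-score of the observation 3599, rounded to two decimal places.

z = (3599 − 8844.78) / 4566.85 = -1.15.

-1.15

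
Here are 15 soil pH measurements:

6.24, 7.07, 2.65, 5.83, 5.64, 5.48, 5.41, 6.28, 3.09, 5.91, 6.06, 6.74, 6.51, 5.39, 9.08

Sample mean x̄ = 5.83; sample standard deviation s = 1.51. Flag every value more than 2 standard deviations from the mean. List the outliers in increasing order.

Cutoffs at x̄ ± 2s: 5.83 ± 2·1.51 = [2.81, 8.85].
2.65: z = -2.11, |z| > 2 → outlier.
9.08: z = 2.15, |z| > 2 → outlier.
Every other value lies within [2.81, 8.85].

2.65, 9.08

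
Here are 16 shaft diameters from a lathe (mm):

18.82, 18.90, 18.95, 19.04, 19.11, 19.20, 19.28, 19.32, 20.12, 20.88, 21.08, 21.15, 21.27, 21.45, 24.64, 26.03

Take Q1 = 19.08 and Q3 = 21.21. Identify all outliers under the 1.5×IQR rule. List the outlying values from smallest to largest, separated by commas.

24.64, 26.03

IQR = Q3 − Q1 = 21.21 − 19.08 = 2.13.
Lower fence = Q1 − 1.5·IQR = 19.08 − 3.195 = 15.885.
Upper fence = Q3 + 1.5·IQR = 21.21 + 3.195 = 24.405.
24.64 > 24.405 → outlier.
26.03 > 24.405 → outlier.
All remaining values lie within [15.885, 24.405].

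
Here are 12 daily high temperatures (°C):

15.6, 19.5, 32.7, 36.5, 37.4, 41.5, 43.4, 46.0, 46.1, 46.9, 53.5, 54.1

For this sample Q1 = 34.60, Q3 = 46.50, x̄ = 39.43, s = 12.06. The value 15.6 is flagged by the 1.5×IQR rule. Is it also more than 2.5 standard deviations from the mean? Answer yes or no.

z = (15.6 − 39.43) / 12.06 = -1.98.
|z| = 1.98 ≤ 2.5.

no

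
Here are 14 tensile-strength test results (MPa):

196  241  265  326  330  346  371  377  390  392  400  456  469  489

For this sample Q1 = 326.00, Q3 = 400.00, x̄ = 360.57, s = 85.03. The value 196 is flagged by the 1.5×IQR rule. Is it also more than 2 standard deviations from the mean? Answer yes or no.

z = (196 − 360.57) / 85.03 = -1.94.
|z| = 1.94 ≤ 2.

no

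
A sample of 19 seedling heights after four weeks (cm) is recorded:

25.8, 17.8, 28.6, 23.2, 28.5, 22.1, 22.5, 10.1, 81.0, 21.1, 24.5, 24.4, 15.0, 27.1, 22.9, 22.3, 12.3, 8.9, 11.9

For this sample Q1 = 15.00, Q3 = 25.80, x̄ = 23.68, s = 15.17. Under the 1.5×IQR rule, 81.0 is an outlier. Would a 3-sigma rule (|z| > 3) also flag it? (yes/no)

z = (81.0 − 23.68) / 15.17 = 3.78.
|z| = 3.78 > 3.

yes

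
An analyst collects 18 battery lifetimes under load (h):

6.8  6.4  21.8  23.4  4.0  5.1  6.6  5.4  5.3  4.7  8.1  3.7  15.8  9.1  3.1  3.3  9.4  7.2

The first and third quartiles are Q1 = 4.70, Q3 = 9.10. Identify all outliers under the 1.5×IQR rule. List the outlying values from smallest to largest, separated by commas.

IQR = Q3 − Q1 = 9.10 − 4.70 = 4.40.
Lower fence = Q1 − 1.5·IQR = 4.70 − 6.60 = -1.90.
Upper fence = Q3 + 1.5·IQR = 9.10 + 6.60 = 15.70.
15.8 > 15.70 → outlier.
21.8 > 15.70 → outlier.
23.4 > 15.70 → outlier.
All remaining values lie within [-1.90, 15.70].

15.8, 21.8, 23.4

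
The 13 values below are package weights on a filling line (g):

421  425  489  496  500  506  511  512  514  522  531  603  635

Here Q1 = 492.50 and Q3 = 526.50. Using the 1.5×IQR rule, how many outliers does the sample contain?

4

IQR = 34.00; fences at 492.50 − 51.00 = 441.50 and 526.50 + 51.00 = 577.50.
Outside the cutoffs: 421, 425, 603, 635.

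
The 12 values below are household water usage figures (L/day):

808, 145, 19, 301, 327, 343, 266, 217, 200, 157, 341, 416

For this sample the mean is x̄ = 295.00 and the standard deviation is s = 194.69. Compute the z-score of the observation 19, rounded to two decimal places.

-1.42

z = (19 − 295.00) / 194.69 = -1.42.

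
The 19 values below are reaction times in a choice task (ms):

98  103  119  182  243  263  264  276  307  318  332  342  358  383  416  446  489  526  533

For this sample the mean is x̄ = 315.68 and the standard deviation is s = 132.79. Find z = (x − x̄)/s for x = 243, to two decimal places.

-0.55

z = (243 − 315.68) / 132.79 = -0.55.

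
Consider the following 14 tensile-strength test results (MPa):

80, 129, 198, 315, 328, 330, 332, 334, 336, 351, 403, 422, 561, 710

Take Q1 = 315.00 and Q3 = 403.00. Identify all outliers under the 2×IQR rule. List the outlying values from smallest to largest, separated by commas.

80, 129, 710

IQR = Q3 − Q1 = 403.00 − 315.00 = 88.00.
Lower fence = Q1 − 2·IQR = 315.00 − 176.00 = 139.00.
Upper fence = Q3 + 2·IQR = 403.00 + 176.00 = 579.00.
80 < 139.00 → outlier.
129 < 139.00 → outlier.
710 > 579.00 → outlier.
All remaining values lie within [139.00, 579.00].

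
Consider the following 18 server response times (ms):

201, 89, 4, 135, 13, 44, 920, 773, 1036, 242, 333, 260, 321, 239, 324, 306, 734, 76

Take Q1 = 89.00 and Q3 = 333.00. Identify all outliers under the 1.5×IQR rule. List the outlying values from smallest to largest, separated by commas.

734, 773, 920, 1036

IQR = Q3 − Q1 = 333.00 − 89.00 = 244.00.
Lower fence = Q1 − 1.5·IQR = 89.00 − 366.00 = -277.00.
Upper fence = Q3 + 1.5·IQR = 333.00 + 366.00 = 699.00.
734 > 699.00 → outlier.
773 > 699.00 → outlier.
920 > 699.00 → outlier.
1036 > 699.00 → outlier.
All remaining values lie within [-277.00, 699.00].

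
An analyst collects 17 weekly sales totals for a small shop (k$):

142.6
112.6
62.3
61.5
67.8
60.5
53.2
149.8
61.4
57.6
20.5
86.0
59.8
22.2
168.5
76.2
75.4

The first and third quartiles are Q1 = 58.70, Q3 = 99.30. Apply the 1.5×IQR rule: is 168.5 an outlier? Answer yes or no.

IQR = Q3 − Q1 = 99.30 − 58.70 = 40.60.
Lower fence = Q1 − 1.5·IQR = 58.70 − 60.90 = -2.20.
Upper fence = Q3 + 1.5·IQR = 99.30 + 60.90 = 160.20.
168.5 lies above the upper fence.

yes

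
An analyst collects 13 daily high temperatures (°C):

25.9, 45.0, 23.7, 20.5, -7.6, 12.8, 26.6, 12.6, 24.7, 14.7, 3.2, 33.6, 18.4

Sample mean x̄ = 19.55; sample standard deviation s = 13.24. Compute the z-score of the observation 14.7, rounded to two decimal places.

z = (14.7 − 19.55) / 13.24 = -0.37.

-0.37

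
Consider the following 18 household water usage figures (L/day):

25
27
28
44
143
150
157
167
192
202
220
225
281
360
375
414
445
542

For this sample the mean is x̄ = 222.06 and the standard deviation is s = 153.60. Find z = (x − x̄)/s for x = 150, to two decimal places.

z = (150 − 222.06) / 153.60 = -0.47.

-0.47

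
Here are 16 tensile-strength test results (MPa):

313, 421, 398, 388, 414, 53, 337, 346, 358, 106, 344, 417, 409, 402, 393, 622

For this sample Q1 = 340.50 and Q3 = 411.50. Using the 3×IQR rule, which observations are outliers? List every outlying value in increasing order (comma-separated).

53, 106

IQR = Q3 − Q1 = 411.50 − 340.50 = 71.00.
Lower fence = Q1 − 3·IQR = 340.50 − 213.00 = 127.50.
Upper fence = Q3 + 3·IQR = 411.50 + 213.00 = 624.50.
53 < 127.50 → outlier.
106 < 127.50 → outlier.
All remaining values lie within [127.50, 624.50].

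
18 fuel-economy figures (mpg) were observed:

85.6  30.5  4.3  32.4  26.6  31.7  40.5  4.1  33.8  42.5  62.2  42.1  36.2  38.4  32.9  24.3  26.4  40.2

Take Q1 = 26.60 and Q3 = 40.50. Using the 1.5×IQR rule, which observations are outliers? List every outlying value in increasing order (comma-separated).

IQR = Q3 − Q1 = 40.50 − 26.60 = 13.90.
Lower fence = Q1 − 1.5·IQR = 26.60 − 20.85 = 5.75.
Upper fence = Q3 + 1.5·IQR = 40.50 + 20.85 = 61.35.
4.1 < 5.75 → outlier.
4.3 < 5.75 → outlier.
62.2 > 61.35 → outlier.
85.6 > 61.35 → outlier.
All remaining values lie within [5.75, 61.35].

4.1, 4.3, 62.2, 85.6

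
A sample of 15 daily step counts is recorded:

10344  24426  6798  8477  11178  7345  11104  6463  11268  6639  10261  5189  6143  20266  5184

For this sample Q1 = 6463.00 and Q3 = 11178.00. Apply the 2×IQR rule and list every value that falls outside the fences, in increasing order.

IQR = Q3 − Q1 = 11178.00 − 6463.00 = 4715.00.
Lower fence = Q1 − 2·IQR = 6463.00 − 9430.00 = -2967.00.
Upper fence = Q3 + 2·IQR = 11178.00 + 9430.00 = 20608.00.
24426 > 20608.00 → outlier.
All remaining values lie within [-2967.00, 20608.00].

24426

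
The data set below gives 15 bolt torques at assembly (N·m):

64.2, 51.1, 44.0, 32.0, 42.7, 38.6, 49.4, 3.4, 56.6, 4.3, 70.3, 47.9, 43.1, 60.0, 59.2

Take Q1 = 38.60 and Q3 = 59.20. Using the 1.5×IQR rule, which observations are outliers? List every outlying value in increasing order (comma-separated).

IQR = Q3 − Q1 = 59.20 − 38.60 = 20.60.
Lower fence = Q1 − 1.5·IQR = 38.60 − 30.90 = 7.70.
Upper fence = Q3 + 1.5·IQR = 59.20 + 30.90 = 90.10.
3.4 < 7.70 → outlier.
4.3 < 7.70 → outlier.
All remaining values lie within [7.70, 90.10].

3.4, 4.3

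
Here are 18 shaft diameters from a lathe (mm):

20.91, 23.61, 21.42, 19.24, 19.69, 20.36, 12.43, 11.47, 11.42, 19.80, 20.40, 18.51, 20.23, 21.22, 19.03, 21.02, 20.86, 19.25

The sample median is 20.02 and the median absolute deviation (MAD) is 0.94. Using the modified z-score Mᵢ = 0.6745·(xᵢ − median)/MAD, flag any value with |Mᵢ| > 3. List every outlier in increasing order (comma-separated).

|Mᵢ| > 3 ⇔ |xᵢ − 20.02| > 3·0.94/0.6745 = 4.18.
So outliers lie outside [15.84, 24.20].
11.42: M = -6.17 → outlier.
11.47: M = -6.14 → outlier.
12.43: M = -5.45 → outlier.

11.42, 11.47, 12.43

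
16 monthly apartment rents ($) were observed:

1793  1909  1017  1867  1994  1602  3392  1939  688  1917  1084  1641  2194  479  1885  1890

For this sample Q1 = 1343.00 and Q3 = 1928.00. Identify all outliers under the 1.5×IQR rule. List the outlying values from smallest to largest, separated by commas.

IQR = Q3 − Q1 = 1928.00 − 1343.00 = 585.00.
Lower fence = Q1 − 1.5·IQR = 1343.00 − 877.50 = 465.50.
Upper fence = Q3 + 1.5·IQR = 1928.00 + 877.50 = 2805.50.
3392 > 2805.50 → outlier.
All remaining values lie within [465.50, 2805.50].

3392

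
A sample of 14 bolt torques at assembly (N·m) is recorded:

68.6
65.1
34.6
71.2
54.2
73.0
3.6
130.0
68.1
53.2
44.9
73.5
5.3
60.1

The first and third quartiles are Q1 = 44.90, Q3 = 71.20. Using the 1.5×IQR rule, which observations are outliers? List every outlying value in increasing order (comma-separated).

3.6, 5.3, 130.0

IQR = Q3 − Q1 = 71.20 − 44.90 = 26.30.
Lower fence = Q1 − 1.5·IQR = 44.90 − 39.45 = 5.45.
Upper fence = Q3 + 1.5·IQR = 71.20 + 39.45 = 110.65.
3.6 < 5.45 → outlier.
5.3 < 5.45 → outlier.
130.0 > 110.65 → outlier.
All remaining values lie within [5.45, 110.65].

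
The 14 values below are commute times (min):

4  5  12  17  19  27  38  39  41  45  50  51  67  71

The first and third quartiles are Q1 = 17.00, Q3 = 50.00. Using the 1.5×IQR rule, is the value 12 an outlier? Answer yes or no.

IQR = Q3 − Q1 = 50.00 − 17.00 = 33.00.
Lower fence = Q1 − 1.5·IQR = 17.00 − 49.50 = -32.50.
Upper fence = Q3 + 1.5·IQR = 50.00 + 49.50 = 99.50.
12 lies within [-32.50, 99.50].

no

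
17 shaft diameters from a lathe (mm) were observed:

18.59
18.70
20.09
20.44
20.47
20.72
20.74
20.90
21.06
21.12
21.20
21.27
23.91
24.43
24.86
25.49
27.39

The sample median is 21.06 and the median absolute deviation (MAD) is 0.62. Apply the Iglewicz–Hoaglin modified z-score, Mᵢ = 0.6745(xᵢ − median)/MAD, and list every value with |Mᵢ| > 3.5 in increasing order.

|Mᵢ| > 3.5 ⇔ |xᵢ − 21.06| > 3.5·0.62/0.6745 = 3.22.
So outliers lie outside [17.84, 24.28].
24.43: M = 3.67 → outlier.
24.86: M = 4.13 → outlier.
25.49: M = 4.82 → outlier.
27.39: M = 6.89 → outlier.

24.43, 24.86, 25.49, 27.39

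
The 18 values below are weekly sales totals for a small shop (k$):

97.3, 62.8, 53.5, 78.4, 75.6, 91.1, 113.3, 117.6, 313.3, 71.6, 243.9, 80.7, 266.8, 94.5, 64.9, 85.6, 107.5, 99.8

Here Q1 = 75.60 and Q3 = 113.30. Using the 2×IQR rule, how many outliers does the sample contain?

3

IQR = 37.70; fences at 75.60 − 75.40 = 0.20 and 113.30 + 75.40 = 188.70.
Outside the cutoffs: 243.9, 266.8, 313.3.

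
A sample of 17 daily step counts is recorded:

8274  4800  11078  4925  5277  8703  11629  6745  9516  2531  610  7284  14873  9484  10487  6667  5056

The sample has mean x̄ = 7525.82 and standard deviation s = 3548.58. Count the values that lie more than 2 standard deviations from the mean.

Cutoffs: x̄ ± 2s = [428.66, 14622.98].
Outside the cutoffs: 14873.

1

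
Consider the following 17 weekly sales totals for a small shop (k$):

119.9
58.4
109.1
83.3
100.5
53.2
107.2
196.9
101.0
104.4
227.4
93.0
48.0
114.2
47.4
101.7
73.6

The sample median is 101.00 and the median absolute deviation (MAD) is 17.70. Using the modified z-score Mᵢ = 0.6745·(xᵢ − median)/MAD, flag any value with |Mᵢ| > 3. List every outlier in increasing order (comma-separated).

196.9, 227.4

|Mᵢ| > 3 ⇔ |xᵢ − 101.00| > 3·17.70/0.6745 = 78.72.
So outliers lie outside [22.28, 179.72].
196.9: M = 3.65 → outlier.
227.4: M = 4.82 → outlier.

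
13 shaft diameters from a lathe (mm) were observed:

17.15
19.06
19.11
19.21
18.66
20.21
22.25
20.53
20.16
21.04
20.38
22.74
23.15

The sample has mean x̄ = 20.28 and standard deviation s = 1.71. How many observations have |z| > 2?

Cutoffs: x̄ ± 2s = [16.86, 23.70].
Every value lies within the cutoffs.

0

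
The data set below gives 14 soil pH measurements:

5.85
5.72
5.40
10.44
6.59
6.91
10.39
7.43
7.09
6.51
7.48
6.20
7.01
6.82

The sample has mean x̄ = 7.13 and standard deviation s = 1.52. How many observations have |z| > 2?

2

Cutoffs: x̄ ± 2s = [4.09, 10.17].
Outside the cutoffs: 10.39, 10.44.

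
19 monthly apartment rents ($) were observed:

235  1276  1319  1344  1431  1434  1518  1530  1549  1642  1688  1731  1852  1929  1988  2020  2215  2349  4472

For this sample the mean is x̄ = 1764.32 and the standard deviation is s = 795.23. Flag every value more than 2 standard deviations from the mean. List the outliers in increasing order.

Cutoffs at x̄ ± 2s: 1764.32 ± 2·795.23 = [173.86, 3354.78].
4472: z = 3.40, |z| > 2 → outlier.
Every other value lies within [173.86, 3354.78].

4472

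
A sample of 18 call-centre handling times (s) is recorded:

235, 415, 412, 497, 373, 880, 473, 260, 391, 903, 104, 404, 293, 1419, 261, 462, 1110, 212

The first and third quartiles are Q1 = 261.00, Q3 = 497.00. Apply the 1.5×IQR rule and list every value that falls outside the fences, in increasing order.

880, 903, 1110, 1419

IQR = Q3 − Q1 = 497.00 − 261.00 = 236.00.
Lower fence = Q1 − 1.5·IQR = 261.00 − 354.00 = -93.00.
Upper fence = Q3 + 1.5·IQR = 497.00 + 354.00 = 851.00.
880 > 851.00 → outlier.
903 > 851.00 → outlier.
1110 > 851.00 → outlier.
1419 > 851.00 → outlier.
All remaining values lie within [-93.00, 851.00].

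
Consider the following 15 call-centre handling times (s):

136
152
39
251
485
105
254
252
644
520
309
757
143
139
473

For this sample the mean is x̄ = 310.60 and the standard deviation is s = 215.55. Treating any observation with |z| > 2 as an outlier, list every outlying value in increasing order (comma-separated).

757

Cutoffs at x̄ ± 2s: 310.60 ± 2·215.55 = [-120.50, 741.70].
757: z = 2.07, |z| > 2 → outlier.
Every other value lies within [-120.50, 741.70].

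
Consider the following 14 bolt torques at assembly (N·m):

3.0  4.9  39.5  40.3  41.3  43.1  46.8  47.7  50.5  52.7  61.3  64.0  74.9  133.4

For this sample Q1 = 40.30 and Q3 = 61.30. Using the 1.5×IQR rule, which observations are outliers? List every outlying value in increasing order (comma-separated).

3.0, 4.9, 133.4

IQR = Q3 − Q1 = 61.30 − 40.30 = 21.00.
Lower fence = Q1 − 1.5·IQR = 40.30 − 31.50 = 8.80.
Upper fence = Q3 + 1.5·IQR = 61.30 + 31.50 = 92.80.
3.0 < 8.80 → outlier.
4.9 < 8.80 → outlier.
133.4 > 92.80 → outlier.
All remaining values lie within [8.80, 92.80].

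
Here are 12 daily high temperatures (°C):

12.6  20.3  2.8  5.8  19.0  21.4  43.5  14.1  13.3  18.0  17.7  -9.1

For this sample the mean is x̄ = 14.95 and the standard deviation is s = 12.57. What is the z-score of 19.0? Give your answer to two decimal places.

z = (19.0 − 14.95) / 12.57 = 0.32.

0.32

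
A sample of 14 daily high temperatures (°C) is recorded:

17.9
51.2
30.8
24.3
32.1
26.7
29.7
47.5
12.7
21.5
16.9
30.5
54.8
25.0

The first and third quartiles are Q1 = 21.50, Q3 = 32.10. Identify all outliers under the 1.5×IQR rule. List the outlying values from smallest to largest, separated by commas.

IQR = Q3 − Q1 = 32.10 − 21.50 = 10.60.
Lower fence = Q1 − 1.5·IQR = 21.50 − 15.90 = 5.60.
Upper fence = Q3 + 1.5·IQR = 32.10 + 15.90 = 48.00.
51.2 > 48.00 → outlier.
54.8 > 48.00 → outlier.
All remaining values lie within [5.60, 48.00].

51.2, 54.8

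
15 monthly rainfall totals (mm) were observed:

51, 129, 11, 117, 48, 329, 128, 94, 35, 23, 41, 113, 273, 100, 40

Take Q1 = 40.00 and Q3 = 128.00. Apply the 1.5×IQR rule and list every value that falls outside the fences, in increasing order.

273, 329

IQR = Q3 − Q1 = 128.00 − 40.00 = 88.00.
Lower fence = Q1 − 1.5·IQR = 40.00 − 132.00 = -92.00.
Upper fence = Q3 + 1.5·IQR = 128.00 + 132.00 = 260.00.
273 > 260.00 → outlier.
329 > 260.00 → outlier.
All remaining values lie within [-92.00, 260.00].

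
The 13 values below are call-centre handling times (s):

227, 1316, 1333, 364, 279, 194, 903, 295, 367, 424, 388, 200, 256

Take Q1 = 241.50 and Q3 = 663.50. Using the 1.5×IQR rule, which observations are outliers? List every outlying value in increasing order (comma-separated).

IQR = Q3 − Q1 = 663.50 − 241.50 = 422.00.
Lower fence = Q1 − 1.5·IQR = 241.50 − 633.00 = -391.50.
Upper fence = Q3 + 1.5·IQR = 663.50 + 633.00 = 1296.50.
1316 > 1296.50 → outlier.
1333 > 1296.50 → outlier.
All remaining values lie within [-391.50, 1296.50].

1316, 1333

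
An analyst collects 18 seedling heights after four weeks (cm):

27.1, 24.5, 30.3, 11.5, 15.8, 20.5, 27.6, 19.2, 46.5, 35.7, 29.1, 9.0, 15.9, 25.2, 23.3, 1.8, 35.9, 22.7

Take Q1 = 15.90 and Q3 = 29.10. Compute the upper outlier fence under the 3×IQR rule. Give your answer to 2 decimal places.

IQR = Q3 − Q1 = 29.10 − 15.90 = 13.20.
Lower fence = Q1 − 3·IQR = 15.90 − 39.60 = -23.70.
Upper fence = Q3 + 3·IQR = 29.10 + 39.60 = 68.70.

68.70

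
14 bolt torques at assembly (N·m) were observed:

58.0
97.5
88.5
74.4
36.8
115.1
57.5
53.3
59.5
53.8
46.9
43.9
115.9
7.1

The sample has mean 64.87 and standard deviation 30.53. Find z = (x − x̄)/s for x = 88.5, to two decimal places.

0.77

z = (88.5 − 64.87) / 30.53 = 0.77.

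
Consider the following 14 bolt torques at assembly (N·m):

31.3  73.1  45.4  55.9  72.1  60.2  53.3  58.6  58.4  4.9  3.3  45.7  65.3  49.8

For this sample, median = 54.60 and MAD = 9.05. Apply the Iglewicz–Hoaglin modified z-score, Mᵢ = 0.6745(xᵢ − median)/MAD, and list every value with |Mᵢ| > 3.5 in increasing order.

|Mᵢ| > 3.5 ⇔ |xᵢ − 54.60| > 3.5·9.05/0.6745 = 46.96.
So outliers lie outside [7.64, 101.56].
3.3: M = -3.82 → outlier.
4.9: M = -3.70 → outlier.

3.3, 4.9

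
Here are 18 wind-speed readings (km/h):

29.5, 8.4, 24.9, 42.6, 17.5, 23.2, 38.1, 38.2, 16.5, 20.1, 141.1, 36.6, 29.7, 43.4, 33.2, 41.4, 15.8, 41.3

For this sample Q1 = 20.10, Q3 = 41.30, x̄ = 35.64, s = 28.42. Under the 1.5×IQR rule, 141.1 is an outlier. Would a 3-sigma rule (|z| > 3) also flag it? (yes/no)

z = (141.1 − 35.64) / 28.42 = 3.71.
|z| = 3.71 > 3.

yes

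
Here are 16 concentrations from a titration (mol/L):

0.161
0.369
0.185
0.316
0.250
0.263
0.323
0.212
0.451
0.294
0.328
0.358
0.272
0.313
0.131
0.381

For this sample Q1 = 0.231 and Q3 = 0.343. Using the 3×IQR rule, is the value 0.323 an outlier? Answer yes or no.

IQR = Q3 − Q1 = 0.343 − 0.231 = 0.112.
Lower fence = Q1 − 3·IQR = 0.231 − 0.336 = -0.105.
Upper fence = Q3 + 3·IQR = 0.343 + 0.336 = 0.679.
0.323 lies within [-0.105, 0.679].

no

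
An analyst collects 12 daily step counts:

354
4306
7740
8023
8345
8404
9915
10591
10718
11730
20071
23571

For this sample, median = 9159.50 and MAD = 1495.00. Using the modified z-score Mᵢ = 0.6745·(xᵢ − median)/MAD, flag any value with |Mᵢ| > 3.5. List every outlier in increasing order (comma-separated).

354, 20071, 23571

|Mᵢ| > 3.5 ⇔ |xᵢ − 9159.50| > 3.5·1495.00/0.6745 = 7757.60.
So outliers lie outside [1401.90, 16917.10].
354: M = -3.97 → outlier.
20071: M = 4.92 → outlier.
23571: M = 6.50 → outlier.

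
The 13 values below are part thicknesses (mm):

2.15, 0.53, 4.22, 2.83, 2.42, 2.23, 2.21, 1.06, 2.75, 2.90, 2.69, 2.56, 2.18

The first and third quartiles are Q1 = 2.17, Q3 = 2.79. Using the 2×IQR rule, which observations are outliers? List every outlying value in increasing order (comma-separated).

IQR = Q3 − Q1 = 2.79 − 2.17 = 0.62.
Lower fence = Q1 − 2·IQR = 2.17 − 1.24 = 0.93.
Upper fence = Q3 + 2·IQR = 2.79 + 1.24 = 4.03.
0.53 < 0.93 → outlier.
4.22 > 4.03 → outlier.
All remaining values lie within [0.93, 4.03].

0.53, 4.22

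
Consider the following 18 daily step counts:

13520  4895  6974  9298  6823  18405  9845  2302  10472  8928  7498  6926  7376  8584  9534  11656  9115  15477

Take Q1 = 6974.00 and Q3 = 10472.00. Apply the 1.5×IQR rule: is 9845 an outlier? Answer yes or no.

no

IQR = Q3 − Q1 = 10472.00 − 6974.00 = 3498.00.
Lower fence = Q1 − 1.5·IQR = 6974.00 − 5247.00 = 1727.00.
Upper fence = Q3 + 1.5·IQR = 10472.00 + 5247.00 = 15719.00.
9845 lies within [1727.00, 15719.00].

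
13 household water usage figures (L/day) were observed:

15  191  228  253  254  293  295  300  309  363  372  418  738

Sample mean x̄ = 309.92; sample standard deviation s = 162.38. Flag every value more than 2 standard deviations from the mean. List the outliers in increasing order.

Cutoffs at x̄ ± 2s: 309.92 ± 2·162.38 = [-14.84, 634.68].
738: z = 2.64, |z| > 2 → outlier.
Every other value lies within [-14.84, 634.68].

738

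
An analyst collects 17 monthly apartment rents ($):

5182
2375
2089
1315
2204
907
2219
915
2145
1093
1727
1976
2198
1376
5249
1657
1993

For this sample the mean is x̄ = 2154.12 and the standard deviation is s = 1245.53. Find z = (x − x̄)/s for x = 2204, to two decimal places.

0.04

z = (2204 − 2154.12) / 1245.53 = 0.04.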